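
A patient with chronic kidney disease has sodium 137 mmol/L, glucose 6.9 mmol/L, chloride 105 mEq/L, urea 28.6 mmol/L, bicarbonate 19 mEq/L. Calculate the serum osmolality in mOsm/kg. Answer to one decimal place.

309.5 mOsm/kg

Calculated osmolality = 2·Na + glucose + urea
= 2·137 + 6.9 + 28.6
= 274 + 6.90 + 28.60
= 309.5 mOsm/kg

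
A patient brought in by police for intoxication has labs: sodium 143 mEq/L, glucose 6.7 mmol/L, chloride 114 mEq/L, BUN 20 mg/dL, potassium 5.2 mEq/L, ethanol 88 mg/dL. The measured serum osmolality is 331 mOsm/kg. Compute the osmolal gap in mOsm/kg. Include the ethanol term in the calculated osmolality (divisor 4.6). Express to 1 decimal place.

Calculated osmolality = 2·Na + glucose + BUN/2.8 + ethanol/4.6
= 2·143 + 6.7 + 20/2.8 + 88/4.6
= 286 + 6.70 + 7.14 + 19.13
= 318.97 mOsm/kg ≈ 319.0 mOsm/kg
Osmolar gap = measured − calculated = 331 − 319.0 = 12.0 mOsm/kg

12.0 mOsm/kg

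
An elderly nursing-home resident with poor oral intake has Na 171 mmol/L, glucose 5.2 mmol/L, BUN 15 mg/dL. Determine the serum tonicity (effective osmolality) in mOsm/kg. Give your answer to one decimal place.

Effective osmolality excludes urea (freely permeant across cell membranes):
2·Na + glucose
= 2·171 + 5.2
= 342 + 5.2
= 347.2 mOsm/kg

347.2 mOsm/kg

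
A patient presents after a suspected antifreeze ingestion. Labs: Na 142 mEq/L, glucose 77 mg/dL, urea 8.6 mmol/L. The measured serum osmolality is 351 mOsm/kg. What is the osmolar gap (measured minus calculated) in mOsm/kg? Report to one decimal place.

Calculated osmolality = 2·Na + glucose/18 + urea
= 2·142 + 77/18 + 8.6
= 284 + 4.28 + 8.60
= 296.88 mOsm/kg ≈ 296.9 mOsm/kg
Osmolar gap = measured − calculated = 351 − 296.9 = 54.1 mOsm/kg

54.1 mOsm/kg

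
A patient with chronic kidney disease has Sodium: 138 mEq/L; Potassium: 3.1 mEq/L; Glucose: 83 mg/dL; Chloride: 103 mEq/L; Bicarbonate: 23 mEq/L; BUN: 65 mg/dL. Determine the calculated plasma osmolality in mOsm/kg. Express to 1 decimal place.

Calculated osmolality = 2·Na + glucose/18 + BUN/2.8
= 2·138 + 83/18 + 65/2.8
= 276 + 4.61 + 23.21
= 303.82 mOsm/kg

303.8 mOsm/kg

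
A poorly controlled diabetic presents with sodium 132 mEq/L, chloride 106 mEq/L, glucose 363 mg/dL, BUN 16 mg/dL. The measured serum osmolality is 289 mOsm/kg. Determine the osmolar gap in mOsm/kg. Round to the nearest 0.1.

Calculated osmolality = 2·Na + glucose/18 + BUN/2.8
= 2·132 + 363/18 + 16/2.8
= 264 + 20.17 + 5.71
= 289.88 mOsm/kg ≈ 289.9 mOsm/kg
Osmolar gap = measured − calculated = 289 − 289.9 = -0.9 mOsm/kg

-0.9 mOsm/kg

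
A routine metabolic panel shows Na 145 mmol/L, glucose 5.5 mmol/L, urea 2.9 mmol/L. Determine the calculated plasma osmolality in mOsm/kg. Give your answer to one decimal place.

298.4 mOsm/kg

Calculated osmolality = 2·Na + glucose + urea
= 2·145 + 5.5 + 2.9
= 290 + 5.50 + 2.90
= 298.4 mOsm/kg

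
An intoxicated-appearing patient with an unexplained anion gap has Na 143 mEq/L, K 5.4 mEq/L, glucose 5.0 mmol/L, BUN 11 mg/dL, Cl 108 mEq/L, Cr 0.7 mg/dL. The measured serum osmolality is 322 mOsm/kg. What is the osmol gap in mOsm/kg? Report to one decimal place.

27.1 mOsm/kg

Calculated osmolality = 2·Na + glucose + BUN/2.8
= 2·143 + 5 + 11/2.8
= 286 + 5 + 3.93
= 294.93 mOsm/kg ≈ 294.9 mOsm/kg
Osmolar gap = measured − calculated = 322 − 294.9 = 27.1 mOsm/kg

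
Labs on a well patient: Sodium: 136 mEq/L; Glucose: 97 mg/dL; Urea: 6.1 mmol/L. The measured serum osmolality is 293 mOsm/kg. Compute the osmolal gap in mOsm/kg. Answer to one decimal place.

9.5 mOsm/kg

Calculated osmolality = 2·Na + glucose/18 + urea
= 2·136 + 97/18 + 6.1
= 272 + 5.39 + 6.10
= 283.49 mOsm/kg ≈ 283.5 mOsm/kg
Osmolar gap = measured − calculated = 293 − 283.5 = 9.5 mOsm/kg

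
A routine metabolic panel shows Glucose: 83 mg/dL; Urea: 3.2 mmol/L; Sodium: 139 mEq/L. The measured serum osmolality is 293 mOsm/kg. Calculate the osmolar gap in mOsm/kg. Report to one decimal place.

Calculated osmolality = 2·Na + glucose/18 + urea
= 2·139 + 83/18 + 3.2
= 278 + 4.61 + 3.20
= 285.81 mOsm/kg ≈ 285.8 mOsm/kg
Osmolar gap = measured − calculated = 293 − 285.8 = 7.2 mOsm/kg

7.2 mOsm/kg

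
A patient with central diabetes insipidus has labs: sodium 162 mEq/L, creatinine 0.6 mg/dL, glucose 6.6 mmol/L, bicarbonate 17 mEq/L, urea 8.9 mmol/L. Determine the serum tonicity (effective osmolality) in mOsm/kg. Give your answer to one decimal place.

330.6 mOsm/kg

Effective osmolality excludes urea (freely permeant across cell membranes):
2·Na + glucose
= 2·162 + 6.6
= 324 + 6.6
= 330.6 mOsm/kg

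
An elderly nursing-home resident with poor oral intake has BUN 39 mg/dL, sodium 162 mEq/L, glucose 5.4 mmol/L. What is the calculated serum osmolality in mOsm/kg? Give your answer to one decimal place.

Calculated osmolality = 2·Na + glucose + BUN/2.8
= 2·162 + 5.4 + 39/2.8
= 324 + 5.40 + 13.93
= 343.33 mOsm/kg

343.3 mOsm/kg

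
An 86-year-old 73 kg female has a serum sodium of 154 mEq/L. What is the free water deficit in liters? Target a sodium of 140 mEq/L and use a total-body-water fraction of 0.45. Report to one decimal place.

3.3 L

TBW = 0.45 · 73 = 32.85 L
Free water deficit = TBW · (Na/140 − 1)
= 32.85 · (154/140 − 1)
= 32.85 · 0.1
= 3.29 L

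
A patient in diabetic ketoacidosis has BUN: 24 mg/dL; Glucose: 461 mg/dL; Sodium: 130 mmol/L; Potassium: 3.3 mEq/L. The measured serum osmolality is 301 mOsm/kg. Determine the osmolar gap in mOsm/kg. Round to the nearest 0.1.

6.8 mOsm/kg

Calculated osmolality = 2·Na + glucose/18 + BUN/2.8
= 2·130 + 461/18 + 24/2.8
= 260 + 25.61 + 8.57
= 294.18 mOsm/kg ≈ 294.2 mOsm/kg
Osmolar gap = measured − calculated = 301 − 294.2 = 6.8 mOsm/kg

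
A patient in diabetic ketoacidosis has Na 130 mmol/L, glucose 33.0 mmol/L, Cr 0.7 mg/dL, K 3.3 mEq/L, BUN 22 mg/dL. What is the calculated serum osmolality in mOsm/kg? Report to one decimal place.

Calculated osmolality = 2·Na + glucose + BUN/2.8
= 2·130 + 33 + 22/2.8
= 260 + 33 + 7.86
= 300.86 mOsm/kg

300.9 mOsm/kg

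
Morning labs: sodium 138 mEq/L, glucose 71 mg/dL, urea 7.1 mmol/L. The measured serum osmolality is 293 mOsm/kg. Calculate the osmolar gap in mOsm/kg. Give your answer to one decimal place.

6.0 mOsm/kg

Calculated osmolality = 2·Na + glucose/18 + urea
= 2·138 + 71/18 + 7.1
= 276 + 3.94 + 7.10
= 287.04 mOsm/kg ≈ 287.0 mOsm/kg
Osmolar gap = measured − calculated = 293 − 287.0 = 6.0 mOsm/kg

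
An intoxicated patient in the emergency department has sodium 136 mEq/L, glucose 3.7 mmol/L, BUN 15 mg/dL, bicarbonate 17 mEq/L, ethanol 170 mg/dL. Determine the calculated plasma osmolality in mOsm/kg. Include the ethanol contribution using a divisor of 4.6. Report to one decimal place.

318.0 mOsm/kg

Calculated osmolality = 2·Na + glucose + BUN/2.8 + ethanol/4.6
= 2·136 + 3.7 + 15/2.8 + 170/4.6
= 272 + 3.70 + 5.36 + 36.96
= 318.02 mOsm/kg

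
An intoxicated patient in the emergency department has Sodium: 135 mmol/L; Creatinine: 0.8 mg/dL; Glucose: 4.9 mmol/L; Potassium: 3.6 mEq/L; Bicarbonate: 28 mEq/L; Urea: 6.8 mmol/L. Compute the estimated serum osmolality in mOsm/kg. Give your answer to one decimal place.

281.7 mOsm/kg

Calculated osmolality = 2·Na + glucose + urea
= 2·135 + 4.9 + 6.8
= 270 + 4.90 + 6.80
= 281.7 mOsm/kg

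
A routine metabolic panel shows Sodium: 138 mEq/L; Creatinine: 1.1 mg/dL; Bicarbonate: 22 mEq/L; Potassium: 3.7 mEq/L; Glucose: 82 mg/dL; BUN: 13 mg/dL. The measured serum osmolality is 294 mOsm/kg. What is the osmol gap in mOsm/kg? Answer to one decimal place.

8.8 mOsm/kg

Calculated osmolality = 2·Na + glucose/18 + BUN/2.8
= 2·138 + 82/18 + 13/2.8
= 276 + 4.56 + 4.64
= 285.2 mOsm/kg ≈ 285.2 mOsm/kg
Osmolar gap = measured − calculated = 294 − 285.2 = 8.8 mOsm/kg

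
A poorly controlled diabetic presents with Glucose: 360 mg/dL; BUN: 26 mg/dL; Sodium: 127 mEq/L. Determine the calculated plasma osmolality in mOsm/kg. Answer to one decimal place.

283.3 mOsm/kg

Calculated osmolality = 2·Na + glucose/18 + BUN/2.8
= 2·127 + 360/18 + 26/2.8
= 254 + 20 + 9.29
= 283.29 mOsm/kg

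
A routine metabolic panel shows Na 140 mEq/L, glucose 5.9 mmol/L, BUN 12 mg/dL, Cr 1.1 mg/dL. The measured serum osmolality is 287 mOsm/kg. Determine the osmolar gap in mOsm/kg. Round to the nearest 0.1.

Calculated osmolality = 2·Na + glucose + BUN/2.8
= 2·140 + 5.9 + 12/2.8
= 280 + 5.90 + 4.29
= 290.19 mOsm/kg ≈ 290.2 mOsm/kg
Osmolar gap = measured − calculated = 287 − 290.2 = -3.2 mOsm/kg

-3.2 mOsm/kg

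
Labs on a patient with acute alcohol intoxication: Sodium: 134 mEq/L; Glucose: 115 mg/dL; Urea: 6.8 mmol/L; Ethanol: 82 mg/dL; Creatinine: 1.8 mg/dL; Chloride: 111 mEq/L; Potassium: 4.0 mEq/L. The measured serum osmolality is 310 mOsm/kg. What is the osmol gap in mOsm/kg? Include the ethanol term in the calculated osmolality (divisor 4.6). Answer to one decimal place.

Calculated osmolality = 2·Na + glucose/18 + urea + ethanol/4.6
= 2·134 + 115/18 + 6.8 + 82/4.6
= 268 + 6.39 + 6.80 + 17.83
= 299.02 mOsm/kg ≈ 299.0 mOsm/kg
Osmolar gap = measured − calculated = 310 − 299.0 = 11.0 mOsm/kg

11.0 mOsm/kg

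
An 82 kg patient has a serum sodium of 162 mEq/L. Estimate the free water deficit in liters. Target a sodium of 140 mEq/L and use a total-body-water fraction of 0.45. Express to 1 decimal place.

5.8 L

TBW = 0.45 · 82 = 36.9 L
Free water deficit = TBW · (Na/140 − 1)
= 36.9 · (162/140 − 1)
= 36.9 · 0.1571
= 5.8 L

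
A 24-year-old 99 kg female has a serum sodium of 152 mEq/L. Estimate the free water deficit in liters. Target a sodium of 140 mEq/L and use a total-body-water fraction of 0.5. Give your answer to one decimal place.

4.2 L

TBW = 0.5 · 99 = 49.5 L
Free water deficit = TBW · (Na/140 − 1)
= 49.5 · (152/140 − 1)
= 49.5 · 0.0857
= 4.24 L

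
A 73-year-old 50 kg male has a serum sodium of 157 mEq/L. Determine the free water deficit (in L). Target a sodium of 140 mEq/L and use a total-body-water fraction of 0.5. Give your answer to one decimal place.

3.0 L

TBW = 0.5 · 50 = 25 L
Free water deficit = TBW · (Na/140 − 1)
= 25 · (157/140 − 1)
= 25 · 0.1214
= 3.03 L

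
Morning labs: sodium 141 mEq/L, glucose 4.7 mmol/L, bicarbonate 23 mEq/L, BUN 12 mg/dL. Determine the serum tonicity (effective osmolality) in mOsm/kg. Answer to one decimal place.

286.7 mOsm/kg

Effective osmolality excludes urea (freely permeant across cell membranes):
2·Na + glucose
= 2·141 + 4.7
= 282 + 4.7
= 286.7 mOsm/kg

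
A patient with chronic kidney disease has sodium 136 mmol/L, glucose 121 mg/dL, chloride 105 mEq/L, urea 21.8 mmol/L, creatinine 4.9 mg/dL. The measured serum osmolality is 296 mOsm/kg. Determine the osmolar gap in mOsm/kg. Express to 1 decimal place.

-4.5 mOsm/kg

Calculated osmolality = 2·Na + glucose/18 + urea
= 2·136 + 121/18 + 21.8
= 272 + 6.72 + 21.80
= 300.52 mOsm/kg ≈ 300.5 mOsm/kg
Osmolar gap = measured − calculated = 296 − 300.5 = -4.5 mOsm/kg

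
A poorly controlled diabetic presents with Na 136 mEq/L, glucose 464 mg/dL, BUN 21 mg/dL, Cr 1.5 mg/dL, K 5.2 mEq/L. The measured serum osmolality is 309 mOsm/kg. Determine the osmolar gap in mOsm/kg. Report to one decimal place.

Calculated osmolality = 2·Na + glucose/18 + BUN/2.8
= 2·136 + 464/18 + 21/2.8
= 272 + 25.78 + 7.50
= 305.28 mOsm/kg ≈ 305.3 mOsm/kg
Osmolar gap = measured − calculated = 309 − 305.3 = 3.7 mOsm/kg

3.7 mOsm/kg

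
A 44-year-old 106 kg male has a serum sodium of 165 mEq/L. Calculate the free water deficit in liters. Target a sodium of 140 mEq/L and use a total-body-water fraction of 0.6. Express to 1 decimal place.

11.4 L

TBW = 0.6 · 106 = 63.6 L
Free water deficit = TBW · (Na/140 − 1)
= 63.6 · (165/140 − 1)
= 63.6 · 0.1786
= 11.36 L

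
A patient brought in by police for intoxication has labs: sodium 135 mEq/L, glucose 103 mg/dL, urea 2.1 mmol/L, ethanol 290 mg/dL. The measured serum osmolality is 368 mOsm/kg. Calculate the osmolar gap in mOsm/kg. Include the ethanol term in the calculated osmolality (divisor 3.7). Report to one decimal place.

Calculated osmolality = 2·Na + glucose/18 + urea + ethanol/3.7
= 2·135 + 103/18 + 2.1 + 290/3.7
= 270 + 5.72 + 2.10 + 78.38
= 356.2 mOsm/kg ≈ 356.2 mOsm/kg
Osmolar gap = measured − calculated = 368 − 356.2 = 11.8 mOsm/kg

11.8 mOsm/kg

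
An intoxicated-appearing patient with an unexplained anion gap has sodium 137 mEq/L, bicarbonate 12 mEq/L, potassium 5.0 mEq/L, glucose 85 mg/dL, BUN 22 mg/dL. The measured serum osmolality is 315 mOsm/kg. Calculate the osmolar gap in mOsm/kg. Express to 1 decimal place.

28.4 mOsm/kg

Calculated osmolality = 2·Na + glucose/18 + BUN/2.8
= 2·137 + 85/18 + 22/2.8
= 274 + 4.72 + 7.86
= 286.58 mOsm/kg ≈ 286.6 mOsm/kg
Osmolar gap = measured − calculated = 315 − 286.6 = 28.4 mOsm/kg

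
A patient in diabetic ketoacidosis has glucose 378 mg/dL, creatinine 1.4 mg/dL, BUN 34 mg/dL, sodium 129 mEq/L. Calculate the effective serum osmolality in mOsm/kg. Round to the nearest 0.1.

279.0 mOsm/kg

Effective osmolality excludes urea (freely permeant across cell membranes):
2·Na + glucose/18
= 2·129 + 378/18
= 258 + 21
= 279 mOsm/kg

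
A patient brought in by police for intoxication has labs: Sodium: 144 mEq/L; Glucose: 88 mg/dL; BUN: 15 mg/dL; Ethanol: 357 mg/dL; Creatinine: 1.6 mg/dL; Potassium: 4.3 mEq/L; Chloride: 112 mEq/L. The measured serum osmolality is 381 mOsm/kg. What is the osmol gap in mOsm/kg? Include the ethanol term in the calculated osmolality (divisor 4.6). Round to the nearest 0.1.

Calculated osmolality = 2·Na + glucose/18 + BUN/2.8 + ethanol/4.6
= 2·144 + 88/18 + 15/2.8 + 357/4.6
= 288 + 4.89 + 5.36 + 77.61
= 375.86 mOsm/kg ≈ 375.9 mOsm/kg
Osmolar gap = measured − calculated = 381 − 375.9 = 5.1 mOsm/kg

5.1 mOsm/kg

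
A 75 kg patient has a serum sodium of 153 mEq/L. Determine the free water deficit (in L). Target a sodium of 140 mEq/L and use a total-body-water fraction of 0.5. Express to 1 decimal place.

TBW = 0.5 · 75 = 37.5 L
Free water deficit = TBW · (Na/140 − 1)
= 37.5 · (153/140 − 1)
= 37.5 · 0.0929
= 3.48 L

3.5 L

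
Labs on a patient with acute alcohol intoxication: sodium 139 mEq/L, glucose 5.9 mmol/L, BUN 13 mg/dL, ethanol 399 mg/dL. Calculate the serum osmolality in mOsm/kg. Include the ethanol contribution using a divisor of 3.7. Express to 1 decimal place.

396.4 mOsm/kg

Calculated osmolality = 2·Na + glucose + BUN/2.8 + ethanol/3.7
= 2·139 + 5.9 + 13/2.8 + 399/3.7
= 278 + 5.90 + 4.64 + 107.84
= 396.38 mOsm/kg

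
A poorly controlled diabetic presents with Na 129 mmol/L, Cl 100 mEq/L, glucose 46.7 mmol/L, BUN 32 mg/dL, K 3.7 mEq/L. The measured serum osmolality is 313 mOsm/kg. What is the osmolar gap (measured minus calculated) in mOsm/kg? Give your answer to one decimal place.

-3.1 mOsm/kg

Calculated osmolality = 2·Na + glucose + BUN/2.8
= 2·129 + 46.7 + 32/2.8
= 258 + 46.70 + 11.43
= 316.13 mOsm/kg ≈ 316.1 mOsm/kg
Osmolar gap = measured − calculated = 313 − 316.1 = -3.1 mOsm/kg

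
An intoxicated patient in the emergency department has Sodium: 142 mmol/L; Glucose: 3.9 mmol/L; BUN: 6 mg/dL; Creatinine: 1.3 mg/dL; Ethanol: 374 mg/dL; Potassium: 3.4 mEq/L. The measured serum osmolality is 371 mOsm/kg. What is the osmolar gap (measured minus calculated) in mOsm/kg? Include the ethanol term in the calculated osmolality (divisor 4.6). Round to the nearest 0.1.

Calculated osmolality = 2·Na + glucose + BUN/2.8 + ethanol/4.6
= 2·142 + 3.9 + 6/2.8 + 374/4.6
= 284 + 3.90 + 2.14 + 81.30
= 371.34 mOsm/kg ≈ 371.3 mOsm/kg
Osmolar gap = measured − calculated = 371 − 371.3 = -0.3 mOsm/kg

-0.3 mOsm/kg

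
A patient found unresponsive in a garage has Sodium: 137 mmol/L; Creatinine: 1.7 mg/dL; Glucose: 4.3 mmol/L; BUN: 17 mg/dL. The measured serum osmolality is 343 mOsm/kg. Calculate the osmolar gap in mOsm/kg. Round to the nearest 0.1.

58.6 mOsm/kg

Calculated osmolality = 2·Na + glucose + BUN/2.8
= 2·137 + 4.3 + 17/2.8
= 274 + 4.30 + 6.07
= 284.37 mOsm/kg ≈ 284.4 mOsm/kg
Osmolar gap = measured − calculated = 343 − 284.4 = 58.6 mOsm/kg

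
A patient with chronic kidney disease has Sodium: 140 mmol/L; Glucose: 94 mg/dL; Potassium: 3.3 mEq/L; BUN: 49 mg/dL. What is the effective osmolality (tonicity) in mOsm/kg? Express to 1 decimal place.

Effective osmolality excludes urea (freely permeant across cell membranes):
2·Na + glucose/18
= 2·140 + 94/18
= 280 + 5.22
= 285.22 mOsm/kg

285.2 mOsm/kg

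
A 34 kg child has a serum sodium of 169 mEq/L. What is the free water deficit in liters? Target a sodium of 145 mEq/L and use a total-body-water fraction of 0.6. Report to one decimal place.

3.4 L

TBW = 0.6 · 34 = 20.4 L
Free water deficit = TBW · (Na/145 − 1)
= 20.4 · (169/145 − 1)
= 20.4 · 0.1655
= 3.38 L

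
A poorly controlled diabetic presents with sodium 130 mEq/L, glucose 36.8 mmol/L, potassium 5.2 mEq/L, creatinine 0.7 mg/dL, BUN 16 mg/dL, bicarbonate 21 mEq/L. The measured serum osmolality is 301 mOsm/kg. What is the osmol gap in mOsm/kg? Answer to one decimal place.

-1.5 mOsm/kg

Calculated osmolality = 2·Na + glucose + BUN/2.8
= 2·130 + 36.8 + 16/2.8
= 260 + 36.80 + 5.71
= 302.51 mOsm/kg ≈ 302.5 mOsm/kg
Osmolar gap = measured − calculated = 301 − 302.5 = -1.5 mOsm/kg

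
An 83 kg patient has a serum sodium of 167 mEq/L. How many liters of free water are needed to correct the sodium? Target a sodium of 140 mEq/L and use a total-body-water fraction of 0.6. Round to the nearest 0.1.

TBW = 0.6 · 83 = 49.8 L
Free water deficit = TBW · (Na/140 − 1)
= 49.8 · (167/140 − 1)
= 49.8 · 0.1929
= 9.61 L

9.6 L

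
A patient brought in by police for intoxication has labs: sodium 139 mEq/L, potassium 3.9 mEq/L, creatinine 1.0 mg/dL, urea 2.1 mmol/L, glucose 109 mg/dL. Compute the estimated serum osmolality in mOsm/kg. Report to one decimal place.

286.2 mOsm/kg

Calculated osmolality = 2·Na + glucose/18 + urea
= 2·139 + 109/18 + 2.1
= 278 + 6.06 + 2.10
= 286.16 mOsm/kg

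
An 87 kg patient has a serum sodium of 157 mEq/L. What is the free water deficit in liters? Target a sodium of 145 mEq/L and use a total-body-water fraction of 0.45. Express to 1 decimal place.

3.2 L

TBW = 0.45 · 87 = 39.15 L
Free water deficit = TBW · (Na/145 − 1)
= 39.15 · (157/145 − 1)
= 39.15 · 0.0828
= 3.24 L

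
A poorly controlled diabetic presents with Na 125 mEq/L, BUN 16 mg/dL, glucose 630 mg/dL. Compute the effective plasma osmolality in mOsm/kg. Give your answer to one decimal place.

Effective osmolality excludes urea (freely permeant across cell membranes):
2·Na + glucose/18
= 2·125 + 630/18
= 250 + 35
= 285 mOsm/kg

285.0 mOsm/kg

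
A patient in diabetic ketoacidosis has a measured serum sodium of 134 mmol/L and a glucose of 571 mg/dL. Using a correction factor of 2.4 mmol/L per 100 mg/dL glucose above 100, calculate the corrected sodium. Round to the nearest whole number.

Corrected Na = measured Na + 2.4 · (glucose − 100)/100
= 134 + 2.4 · (571 − 100)/100
= 134 + 11.3
= 145.3 mmol/L

145 mmol/L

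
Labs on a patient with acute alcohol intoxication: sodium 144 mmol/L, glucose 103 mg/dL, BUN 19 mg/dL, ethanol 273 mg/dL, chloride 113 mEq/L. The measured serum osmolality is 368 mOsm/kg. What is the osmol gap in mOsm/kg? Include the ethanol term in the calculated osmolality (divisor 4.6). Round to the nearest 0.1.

Calculated osmolality = 2·Na + glucose/18 + BUN/2.8 + ethanol/4.6
= 2·144 + 103/18 + 19/2.8 + 273/4.6
= 288 + 5.72 + 6.79 + 59.35
= 359.86 mOsm/kg ≈ 359.9 mOsm/kg
Osmolar gap = measured − calculated = 368 − 359.9 = 8.1 mOsm/kg

8.1 mOsm/kg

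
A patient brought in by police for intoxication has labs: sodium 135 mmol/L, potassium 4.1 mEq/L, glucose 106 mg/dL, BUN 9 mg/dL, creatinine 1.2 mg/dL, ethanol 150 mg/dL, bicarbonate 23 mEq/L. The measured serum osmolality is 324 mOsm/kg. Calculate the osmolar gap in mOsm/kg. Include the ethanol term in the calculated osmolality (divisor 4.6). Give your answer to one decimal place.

Calculated osmolality = 2·Na + glucose/18 + BUN/2.8 + ethanol/4.6
= 2·135 + 106/18 + 9/2.8 + 150/4.6
= 270 + 5.89 + 3.21 + 32.61
= 311.71 mOsm/kg ≈ 311.7 mOsm/kg
Osmolar gap = measured − calculated = 324 − 311.7 = 12.3 mOsm/kg

12.3 mOsm/kg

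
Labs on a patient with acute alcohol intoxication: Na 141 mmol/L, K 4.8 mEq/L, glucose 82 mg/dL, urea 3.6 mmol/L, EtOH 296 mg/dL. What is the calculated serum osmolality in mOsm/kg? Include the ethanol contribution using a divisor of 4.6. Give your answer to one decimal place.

354.5 mOsm/kg

Calculated osmolality = 2·Na + glucose/18 + urea + ethanol/4.6
= 2·141 + 82/18 + 3.6 + 296/4.6
= 282 + 4.56 + 3.60 + 64.35
= 354.51 mOsm/kg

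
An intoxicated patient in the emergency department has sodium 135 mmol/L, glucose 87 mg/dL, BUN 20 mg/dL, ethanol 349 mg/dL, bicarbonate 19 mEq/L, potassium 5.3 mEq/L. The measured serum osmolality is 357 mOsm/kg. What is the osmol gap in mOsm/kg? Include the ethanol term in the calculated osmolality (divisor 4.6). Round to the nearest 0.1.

Calculated osmolality = 2·Na + glucose/18 + BUN/2.8 + ethanol/4.6
= 2·135 + 87/18 + 20/2.8 + 349/4.6
= 270 + 4.83 + 7.14 + 75.87
= 357.84 mOsm/kg ≈ 357.8 mOsm/kg
Osmolar gap = measured − calculated = 357 − 357.8 = -0.8 mOsm/kg

-0.8 mOsm/kg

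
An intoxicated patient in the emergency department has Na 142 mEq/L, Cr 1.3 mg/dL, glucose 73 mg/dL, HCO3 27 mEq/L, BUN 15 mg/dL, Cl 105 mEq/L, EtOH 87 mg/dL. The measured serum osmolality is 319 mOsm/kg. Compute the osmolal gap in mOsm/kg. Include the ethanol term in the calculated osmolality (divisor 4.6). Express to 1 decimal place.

6.7 mOsm/kg

Calculated osmolality = 2·Na + glucose/18 + BUN/2.8 + ethanol/4.6
= 2·142 + 73/18 + 15/2.8 + 87/4.6
= 284 + 4.06 + 5.36 + 18.91
= 312.33 mOsm/kg ≈ 312.3 mOsm/kg
Osmolar gap = measured − calculated = 319 − 312.3 = 6.7 mOsm/kg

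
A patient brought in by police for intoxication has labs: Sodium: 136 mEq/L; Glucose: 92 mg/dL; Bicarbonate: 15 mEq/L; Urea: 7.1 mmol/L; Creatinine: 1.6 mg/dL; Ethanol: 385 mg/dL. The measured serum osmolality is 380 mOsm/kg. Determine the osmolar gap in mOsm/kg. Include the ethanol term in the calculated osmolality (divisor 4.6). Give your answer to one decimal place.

12.1 mOsm/kg

Calculated osmolality = 2·Na + glucose/18 + urea + ethanol/4.6
= 2·136 + 92/18 + 7.1 + 385/4.6
= 272 + 5.11 + 7.10 + 83.70
= 367.91 mOsm/kg ≈ 367.9 mOsm/kg
Osmolar gap = measured − calculated = 380 − 367.9 = 12.1 mOsm/kg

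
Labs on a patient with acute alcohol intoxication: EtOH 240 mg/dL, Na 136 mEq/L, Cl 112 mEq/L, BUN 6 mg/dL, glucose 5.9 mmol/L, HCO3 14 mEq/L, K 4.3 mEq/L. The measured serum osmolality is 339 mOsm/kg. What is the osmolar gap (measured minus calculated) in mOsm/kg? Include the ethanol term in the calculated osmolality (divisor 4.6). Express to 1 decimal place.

Calculated osmolality = 2·Na + glucose + BUN/2.8 + ethanol/4.6
= 2·136 + 5.9 + 6/2.8 + 240/4.6
= 272 + 5.90 + 2.14 + 52.17
= 332.21 mOsm/kg ≈ 332.2 mOsm/kg
Osmolar gap = measured − calculated = 339 − 332.2 = 6.8 mOsm/kg

6.8 mOsm/kg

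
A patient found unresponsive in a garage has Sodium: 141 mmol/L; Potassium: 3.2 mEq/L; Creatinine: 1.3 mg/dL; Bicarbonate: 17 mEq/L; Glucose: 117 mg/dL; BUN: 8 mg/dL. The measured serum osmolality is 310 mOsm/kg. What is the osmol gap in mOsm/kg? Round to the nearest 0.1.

18.6 mOsm/kg

Calculated osmolality = 2·Na + glucose/18 + BUN/2.8
= 2·141 + 117/18 + 8/2.8
= 282 + 6.50 + 2.86
= 291.36 mOsm/kg ≈ 291.4 mOsm/kg
Osmolar gap = measured − calculated = 310 − 291.4 = 18.6 mOsm/kg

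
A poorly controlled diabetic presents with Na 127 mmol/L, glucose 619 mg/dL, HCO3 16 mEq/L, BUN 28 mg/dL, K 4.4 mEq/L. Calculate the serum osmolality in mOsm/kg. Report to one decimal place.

298.4 mOsm/kg

Calculated osmolality = 2·Na + glucose/18 + BUN/2.8
= 2·127 + 619/18 + 28/2.8
= 254 + 34.39 + 10
= 298.39 mOsm/kg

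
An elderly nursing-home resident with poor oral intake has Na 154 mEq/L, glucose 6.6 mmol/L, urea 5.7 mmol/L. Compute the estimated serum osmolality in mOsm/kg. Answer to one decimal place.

Calculated osmolality = 2·Na + glucose + urea
= 2·154 + 6.6 + 5.7
= 308 + 6.60 + 5.70
= 320.3 mOsm/kg

320.3 mOsm/kg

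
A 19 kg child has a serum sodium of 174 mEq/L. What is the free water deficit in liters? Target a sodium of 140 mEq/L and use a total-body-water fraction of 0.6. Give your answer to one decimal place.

TBW = 0.6 · 19 = 11.4 L
Free water deficit = TBW · (Na/140 − 1)
= 11.4 · (174/140 − 1)
= 11.4 · 0.2429
= 2.77 L

2.8 L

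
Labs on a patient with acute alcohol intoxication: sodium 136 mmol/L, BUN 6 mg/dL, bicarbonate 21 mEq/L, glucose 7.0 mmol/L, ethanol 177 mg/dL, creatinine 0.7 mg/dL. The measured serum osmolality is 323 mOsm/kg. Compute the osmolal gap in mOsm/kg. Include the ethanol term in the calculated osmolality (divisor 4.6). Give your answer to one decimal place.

3.4 mOsm/kg

Calculated osmolality = 2·Na + glucose + BUN/2.8 + ethanol/4.6
= 2·136 + 7 + 6/2.8 + 177/4.6
= 272 + 7 + 2.14 + 38.48
= 319.62 mOsm/kg ≈ 319.6 mOsm/kg
Osmolar gap = measured − calculated = 323 − 319.6 = 3.4 mOsm/kg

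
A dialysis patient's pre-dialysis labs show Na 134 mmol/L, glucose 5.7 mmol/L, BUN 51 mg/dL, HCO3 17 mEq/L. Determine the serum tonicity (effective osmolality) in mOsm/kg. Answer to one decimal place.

Effective osmolality excludes urea (freely permeant across cell membranes):
2·Na + glucose
= 2·134 + 5.7
= 268 + 5.7
= 273.7 mOsm/kg

273.7 mOsm/kg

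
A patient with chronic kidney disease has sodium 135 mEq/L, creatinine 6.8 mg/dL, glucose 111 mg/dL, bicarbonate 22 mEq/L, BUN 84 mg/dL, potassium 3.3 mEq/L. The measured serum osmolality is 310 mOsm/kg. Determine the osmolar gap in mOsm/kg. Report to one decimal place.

3.8 mOsm/kg

Calculated osmolality = 2·Na + glucose/18 + BUN/2.8
= 2·135 + 111/18 + 84/2.8
= 270 + 6.17 + 30
= 306.17 mOsm/kg ≈ 306.2 mOsm/kg
Osmolar gap = measured − calculated = 310 − 306.2 = 3.8 mOsm/kg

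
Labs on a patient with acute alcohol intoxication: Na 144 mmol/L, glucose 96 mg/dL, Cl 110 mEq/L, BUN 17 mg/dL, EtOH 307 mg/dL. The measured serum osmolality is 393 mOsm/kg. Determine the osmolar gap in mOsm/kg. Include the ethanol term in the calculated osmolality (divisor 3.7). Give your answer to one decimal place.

Calculated osmolality = 2·Na + glucose/18 + BUN/2.8 + ethanol/3.7
= 2·144 + 96/18 + 17/2.8 + 307/3.7
= 288 + 5.33 + 6.07 + 82.97
= 382.37 mOsm/kg ≈ 382.4 mOsm/kg
Osmolar gap = measured − calculated = 393 − 382.4 = 10.6 mOsm/kg

10.6 mOsm/kg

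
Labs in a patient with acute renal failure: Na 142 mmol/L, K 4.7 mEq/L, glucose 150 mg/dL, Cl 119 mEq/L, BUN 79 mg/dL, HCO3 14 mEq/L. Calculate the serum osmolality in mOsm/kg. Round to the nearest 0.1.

320.5 mOsm/kg

Calculated osmolality = 2·Na + glucose/18 + BUN/2.8
= 2·142 + 150/18 + 79/2.8
= 284 + 8.33 + 28.21
= 320.54 mOsm/kg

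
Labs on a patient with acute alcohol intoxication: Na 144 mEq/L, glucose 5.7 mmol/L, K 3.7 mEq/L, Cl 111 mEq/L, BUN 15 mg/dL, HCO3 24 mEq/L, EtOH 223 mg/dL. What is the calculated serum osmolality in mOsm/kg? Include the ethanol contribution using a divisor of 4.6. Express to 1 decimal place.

347.5 mOsm/kg

Calculated osmolality = 2·Na + glucose + BUN/2.8 + ethanol/4.6
= 2·144 + 5.7 + 15/2.8 + 223/4.6
= 288 + 5.70 + 5.36 + 48.48
= 347.54 mOsm/kg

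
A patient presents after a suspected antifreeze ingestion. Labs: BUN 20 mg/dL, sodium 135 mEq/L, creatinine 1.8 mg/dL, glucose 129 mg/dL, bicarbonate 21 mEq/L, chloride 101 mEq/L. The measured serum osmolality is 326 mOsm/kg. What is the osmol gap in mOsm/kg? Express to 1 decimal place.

Calculated osmolality = 2·Na + glucose/18 + BUN/2.8
= 2·135 + 129/18 + 20/2.8
= 270 + 7.17 + 7.14
= 284.31 mOsm/kg ≈ 284.3 mOsm/kg
Osmolar gap = measured − calculated = 326 − 284.3 = 41.7 mOsm/kg

41.7 mOsm/kg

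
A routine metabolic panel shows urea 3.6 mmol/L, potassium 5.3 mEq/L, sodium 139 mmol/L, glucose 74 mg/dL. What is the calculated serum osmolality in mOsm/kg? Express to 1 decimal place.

Calculated osmolality = 2·Na + glucose/18 + urea
= 2·139 + 74/18 + 3.6
= 278 + 4.11 + 3.60
= 285.71 mOsm/kg

285.7 mOsm/kg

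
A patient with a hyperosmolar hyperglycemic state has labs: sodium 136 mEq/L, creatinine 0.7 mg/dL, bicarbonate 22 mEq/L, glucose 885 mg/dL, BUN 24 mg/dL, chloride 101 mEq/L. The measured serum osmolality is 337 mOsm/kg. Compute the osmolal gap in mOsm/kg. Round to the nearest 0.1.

Calculated osmolality = 2·Na + glucose/18 + BUN/2.8
= 2·136 + 885/18 + 24/2.8
= 272 + 49.17 + 8.57
= 329.74 mOsm/kg ≈ 329.7 mOsm/kg
Osmolar gap = measured − calculated = 337 − 329.7 = 7.3 mOsm/kg

7.3 mOsm/kg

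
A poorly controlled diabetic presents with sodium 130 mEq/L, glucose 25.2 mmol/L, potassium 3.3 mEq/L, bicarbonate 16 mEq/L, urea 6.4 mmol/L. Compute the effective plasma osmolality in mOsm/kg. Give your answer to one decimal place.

Effective osmolality excludes urea (freely permeant across cell membranes):
2·Na + glucose
= 2·130 + 25.2
= 260 + 25.2
= 285.2 mOsm/kg

285.2 mOsm/kg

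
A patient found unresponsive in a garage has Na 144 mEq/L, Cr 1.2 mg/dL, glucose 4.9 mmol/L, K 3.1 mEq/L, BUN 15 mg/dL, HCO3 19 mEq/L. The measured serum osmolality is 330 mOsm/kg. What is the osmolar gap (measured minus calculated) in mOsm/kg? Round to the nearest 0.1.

Calculated osmolality = 2·Na + glucose + BUN/2.8
= 2·144 + 4.9 + 15/2.8
= 288 + 4.90 + 5.36
= 298.26 mOsm/kg ≈ 298.3 mOsm/kg
Osmolar gap = measured − calculated = 330 − 298.3 = 31.7 mOsm/kg

31.7 mOsm/kg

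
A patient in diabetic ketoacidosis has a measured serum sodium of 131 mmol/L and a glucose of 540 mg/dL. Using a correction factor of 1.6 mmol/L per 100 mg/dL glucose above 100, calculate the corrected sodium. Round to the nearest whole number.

138 mmol/L

Corrected Na = measured Na + 1.6 · (glucose − 100)/100
= 131 + 1.6 · (540 − 100)/100
= 131 + 7
= 138 mmol/L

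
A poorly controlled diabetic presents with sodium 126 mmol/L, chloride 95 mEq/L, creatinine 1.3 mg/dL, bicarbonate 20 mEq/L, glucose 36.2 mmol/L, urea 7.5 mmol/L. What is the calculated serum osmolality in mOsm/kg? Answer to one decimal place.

295.7 mOsm/kg

Calculated osmolality = 2·Na + glucose + urea
= 2·126 + 36.2 + 7.5
= 252 + 36.20 + 7.50
= 295.7 mOsm/kg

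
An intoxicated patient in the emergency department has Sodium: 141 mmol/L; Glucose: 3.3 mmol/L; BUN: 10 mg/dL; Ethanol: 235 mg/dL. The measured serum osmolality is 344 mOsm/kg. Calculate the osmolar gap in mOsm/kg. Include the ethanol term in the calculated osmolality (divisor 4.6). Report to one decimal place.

4.0 mOsm/kg

Calculated osmolality = 2·Na + glucose + BUN/2.8 + ethanol/4.6
= 2·141 + 3.3 + 10/2.8 + 235/4.6
= 282 + 3.30 + 3.57 + 51.09
= 339.96 mOsm/kg ≈ 340.0 mOsm/kg
Osmolar gap = measured − calculated = 344 − 340.0 = 4.0 mOsm/kg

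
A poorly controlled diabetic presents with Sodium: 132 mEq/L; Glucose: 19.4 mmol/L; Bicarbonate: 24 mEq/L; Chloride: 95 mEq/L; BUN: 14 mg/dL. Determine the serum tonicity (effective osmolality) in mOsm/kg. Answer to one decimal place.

Effective osmolality excludes urea (freely permeant across cell membranes):
2·Na + glucose
= 2·132 + 19.4
= 264 + 19.4
= 283.4 mOsm/kg

283.4 mOsm/kg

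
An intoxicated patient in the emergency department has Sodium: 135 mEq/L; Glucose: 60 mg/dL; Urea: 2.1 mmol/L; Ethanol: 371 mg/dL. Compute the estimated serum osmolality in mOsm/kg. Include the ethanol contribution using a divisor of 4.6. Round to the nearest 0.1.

Calculated osmolality = 2·Na + glucose/18 + urea + ethanol/4.6
= 2·135 + 60/18 + 2.1 + 371/4.6
= 270 + 3.33 + 2.10 + 80.65
= 356.08 mOsm/kg

356.1 mOsm/kg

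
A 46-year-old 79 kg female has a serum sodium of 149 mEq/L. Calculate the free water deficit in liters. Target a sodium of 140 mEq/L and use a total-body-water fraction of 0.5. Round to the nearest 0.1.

2.5 L

TBW = 0.5 · 79 = 39.5 L
Free water deficit = TBW · (Na/140 − 1)
= 39.5 · (149/140 − 1)
= 39.5 · 0.0643
= 2.54 L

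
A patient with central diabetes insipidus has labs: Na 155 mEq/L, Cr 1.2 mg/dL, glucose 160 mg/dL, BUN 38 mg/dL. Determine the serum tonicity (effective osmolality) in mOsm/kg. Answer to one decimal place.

Effective osmolality excludes urea (freely permeant across cell membranes):
2·Na + glucose/18
= 2·155 + 160/18
= 310 + 8.89
= 318.89 mOsm/kg

318.9 mOsm/kg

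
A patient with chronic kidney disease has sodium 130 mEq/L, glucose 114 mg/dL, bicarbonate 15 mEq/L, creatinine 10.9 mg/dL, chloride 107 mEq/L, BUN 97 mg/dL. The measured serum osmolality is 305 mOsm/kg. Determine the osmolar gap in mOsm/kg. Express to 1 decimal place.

4.0 mOsm/kg

Calculated osmolality = 2·Na + glucose/18 + BUN/2.8
= 2·130 + 114/18 + 97/2.8
= 260 + 6.33 + 34.64
= 300.97 mOsm/kg ≈ 301.0 mOsm/kg
Osmolar gap = measured − calculated = 305 − 301.0 = 4.0 mOsm/kg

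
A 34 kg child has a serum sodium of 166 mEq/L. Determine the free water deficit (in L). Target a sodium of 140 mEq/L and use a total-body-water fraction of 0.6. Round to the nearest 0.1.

3.8 L

TBW = 0.6 · 34 = 20.4 L
Free water deficit = TBW · (Na/140 − 1)
= 20.4 · (166/140 − 1)
= 20.4 · 0.1857
= 3.79 L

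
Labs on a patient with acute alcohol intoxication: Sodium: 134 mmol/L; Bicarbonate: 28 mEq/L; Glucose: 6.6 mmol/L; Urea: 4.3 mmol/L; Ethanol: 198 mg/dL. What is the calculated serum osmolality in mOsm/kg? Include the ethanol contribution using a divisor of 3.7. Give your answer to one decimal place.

332.4 mOsm/kg

Calculated osmolality = 2·Na + glucose + urea + ethanol/3.7
= 2·134 + 6.6 + 4.3 + 198/3.7
= 268 + 6.60 + 4.30 + 53.51
= 332.41 mOsm/kg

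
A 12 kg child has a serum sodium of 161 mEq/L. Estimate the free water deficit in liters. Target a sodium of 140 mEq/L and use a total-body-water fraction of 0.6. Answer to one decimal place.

TBW = 0.6 · 12 = 7.2 L
Free water deficit = TBW · (Na/140 − 1)
= 7.2 · (161/140 − 1)
= 7.2 · 0.15
= 1.08 L

1.1 L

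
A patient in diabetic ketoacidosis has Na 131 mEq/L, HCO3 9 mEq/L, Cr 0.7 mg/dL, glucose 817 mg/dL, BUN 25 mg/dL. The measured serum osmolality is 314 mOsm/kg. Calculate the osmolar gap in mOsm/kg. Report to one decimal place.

Calculated osmolality = 2·Na + glucose/18 + BUN/2.8
= 2·131 + 817/18 + 25/2.8
= 262 + 45.39 + 8.93
= 316.32 mOsm/kg ≈ 316.3 mOsm/kg
Osmolar gap = measured − calculated = 314 − 316.3 = -2.3 mOsm/kg

-2.3 mOsm/kg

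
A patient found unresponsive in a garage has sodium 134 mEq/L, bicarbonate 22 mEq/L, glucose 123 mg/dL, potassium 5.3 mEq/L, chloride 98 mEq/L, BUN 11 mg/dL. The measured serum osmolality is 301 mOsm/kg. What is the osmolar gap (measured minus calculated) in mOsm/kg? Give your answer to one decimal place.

Calculated osmolality = 2·Na + glucose/18 + BUN/2.8
= 2·134 + 123/18 + 11/2.8
= 268 + 6.83 + 3.93
= 278.76 mOsm/kg ≈ 278.8 mOsm/kg
Osmolar gap = measured − calculated = 301 − 278.8 = 22.2 mOsm/kg

22.2 mOsm/kg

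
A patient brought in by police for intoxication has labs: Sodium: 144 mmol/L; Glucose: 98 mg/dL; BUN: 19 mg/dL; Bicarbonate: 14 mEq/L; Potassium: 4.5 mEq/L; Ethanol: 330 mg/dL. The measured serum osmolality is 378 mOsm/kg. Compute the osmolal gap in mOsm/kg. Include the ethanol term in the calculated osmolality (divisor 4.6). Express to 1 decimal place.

Calculated osmolality = 2·Na + glucose/18 + BUN/2.8 + ethanol/4.6
= 2·144 + 98/18 + 19/2.8 + 330/4.6
= 288 + 5.44 + 6.79 + 71.74
= 371.97 mOsm/kg ≈ 372.0 mOsm/kg
Osmolar gap = measured − calculated = 378 − 372.0 = 6.0 mOsm/kg

6.0 mOsm/kg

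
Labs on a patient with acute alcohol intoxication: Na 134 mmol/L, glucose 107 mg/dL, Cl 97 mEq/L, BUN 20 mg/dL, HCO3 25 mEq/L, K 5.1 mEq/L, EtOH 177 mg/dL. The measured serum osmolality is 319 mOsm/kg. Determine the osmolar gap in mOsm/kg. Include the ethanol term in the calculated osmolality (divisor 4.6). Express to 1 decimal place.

-0.6 mOsm/kg

Calculated osmolality = 2·Na + glucose/18 + BUN/2.8 + ethanol/4.6
= 2·134 + 107/18 + 20/2.8 + 177/4.6
= 268 + 5.94 + 7.14 + 38.48
= 319.56 mOsm/kg ≈ 319.6 mOsm/kg
Osmolar gap = measured − calculated = 319 − 319.6 = -0.6 mOsm/kg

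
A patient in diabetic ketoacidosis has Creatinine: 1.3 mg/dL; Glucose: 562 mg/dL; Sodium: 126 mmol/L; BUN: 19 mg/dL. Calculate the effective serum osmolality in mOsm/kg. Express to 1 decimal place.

283.2 mOsm/kg

Effective osmolality excludes urea (freely permeant across cell membranes):
2·Na + glucose/18
= 2·126 + 562/18
= 252 + 31.22
= 283.22 mOsm/kg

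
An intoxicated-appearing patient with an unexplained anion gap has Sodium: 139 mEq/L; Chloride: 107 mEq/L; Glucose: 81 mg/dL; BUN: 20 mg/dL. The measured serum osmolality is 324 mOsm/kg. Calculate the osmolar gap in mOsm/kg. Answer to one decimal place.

34.4 mOsm/kg

Calculated osmolality = 2·Na + glucose/18 + BUN/2.8
= 2·139 + 81/18 + 20/2.8
= 278 + 4.50 + 7.14
= 289.64 mOsm/kg ≈ 289.6 mOsm/kg
Osmolar gap = measured − calculated = 324 − 289.6 = 34.4 mOsm/kg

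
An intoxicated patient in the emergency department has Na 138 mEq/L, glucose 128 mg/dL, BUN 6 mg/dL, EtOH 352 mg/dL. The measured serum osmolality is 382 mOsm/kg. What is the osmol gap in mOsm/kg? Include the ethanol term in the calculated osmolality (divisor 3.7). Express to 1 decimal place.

Calculated osmolality = 2·Na + glucose/18 + BUN/2.8 + ethanol/3.7
= 2·138 + 128/18 + 6/2.8 + 352/3.7
= 276 + 7.11 + 2.14 + 95.14
= 380.39 mOsm/kg ≈ 380.4 mOsm/kg
Osmolar gap = measured − calculated = 382 − 380.4 = 1.6 mOsm/kg

1.6 mOsm/kg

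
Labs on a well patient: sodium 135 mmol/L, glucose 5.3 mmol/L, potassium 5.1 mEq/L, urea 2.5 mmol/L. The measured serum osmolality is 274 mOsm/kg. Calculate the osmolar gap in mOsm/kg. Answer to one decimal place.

-3.8 mOsm/kg

Calculated osmolality = 2·Na + glucose + urea
= 2·135 + 5.3 + 2.5
= 270 + 5.30 + 2.50
= 277.8 mOsm/kg ≈ 277.8 mOsm/kg
Osmolar gap = measured − calculated = 274 − 277.8 = -3.8 mOsm/kg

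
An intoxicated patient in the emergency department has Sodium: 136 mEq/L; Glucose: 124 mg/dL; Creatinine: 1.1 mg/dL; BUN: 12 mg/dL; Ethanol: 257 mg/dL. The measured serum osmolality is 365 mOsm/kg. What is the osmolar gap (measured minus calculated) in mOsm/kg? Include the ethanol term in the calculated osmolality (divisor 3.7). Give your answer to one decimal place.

12.4 mOsm/kg

Calculated osmolality = 2·Na + glucose/18 + BUN/2.8 + ethanol/3.7
= 2·136 + 124/18 + 12/2.8 + 257/3.7
= 272 + 6.89 + 4.29 + 69.46
= 352.64 mOsm/kg ≈ 352.6 mOsm/kg
Osmolar gap = measured − calculated = 365 − 352.6 = 12.4 mOsm/kg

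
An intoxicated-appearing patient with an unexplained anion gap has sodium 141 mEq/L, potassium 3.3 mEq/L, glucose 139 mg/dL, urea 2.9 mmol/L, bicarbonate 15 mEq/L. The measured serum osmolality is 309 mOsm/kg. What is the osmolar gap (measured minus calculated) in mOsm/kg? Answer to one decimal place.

16.4 mOsm/kg

Calculated osmolality = 2·Na + glucose/18 + urea
= 2·141 + 139/18 + 2.9
= 282 + 7.72 + 2.90
= 292.62 mOsm/kg ≈ 292.6 mOsm/kg
Osmolar gap = measured − calculated = 309 − 292.6 = 16.4 mOsm/kg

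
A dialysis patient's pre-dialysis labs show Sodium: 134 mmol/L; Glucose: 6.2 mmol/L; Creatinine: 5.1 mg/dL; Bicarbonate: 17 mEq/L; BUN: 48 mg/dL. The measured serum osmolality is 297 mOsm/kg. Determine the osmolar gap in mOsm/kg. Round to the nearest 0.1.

5.7 mOsm/kg

Calculated osmolality = 2·Na + glucose + BUN/2.8
= 2·134 + 6.2 + 48/2.8
= 268 + 6.20 + 17.14
= 291.34 mOsm/kg ≈ 291.3 mOsm/kg
Osmolar gap = measured − calculated = 297 − 291.3 = 5.7 mOsm/kg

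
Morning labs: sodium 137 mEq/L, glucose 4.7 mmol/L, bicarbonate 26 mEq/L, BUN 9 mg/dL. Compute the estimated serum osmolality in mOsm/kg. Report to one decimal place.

Calculated osmolality = 2·Na + glucose + BUN/2.8
= 2·137 + 4.7 + 9/2.8
= 274 + 4.70 + 3.21
= 281.91 mOsm/kg

281.9 mOsm/kg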